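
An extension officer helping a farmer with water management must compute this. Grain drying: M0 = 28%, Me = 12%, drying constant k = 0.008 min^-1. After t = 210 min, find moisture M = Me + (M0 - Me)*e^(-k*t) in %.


M = Me + (M0 - Me) * e^(-k*t)
  = 12 + (28 - 12) * e^(-0.008*210)
  = 12 + 16 * e^(-1.680)
  = 12 + 16 * 0.18637
  = 12 + 2.9820
  = 14.98%


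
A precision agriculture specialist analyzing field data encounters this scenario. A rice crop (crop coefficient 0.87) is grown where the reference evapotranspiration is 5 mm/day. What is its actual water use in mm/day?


ETc = Kc * ET0
    = 0.87 * 5
    = 4.35 mm/day


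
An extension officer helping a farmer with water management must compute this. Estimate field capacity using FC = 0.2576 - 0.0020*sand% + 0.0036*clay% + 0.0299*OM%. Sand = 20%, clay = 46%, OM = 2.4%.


FC = 0.2576 - 0.0020*20 + 0.0036*46 + 0.0299*2.4
   = 0.2576 - 0.0400 + 0.1656 + 0.0718
   = 0.4550


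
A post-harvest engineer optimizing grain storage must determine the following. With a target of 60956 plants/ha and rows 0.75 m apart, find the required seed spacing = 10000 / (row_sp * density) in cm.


spacing = 10000 / (row_sp * density)
        = 10000 / (0.75 * 60956)
        = 10000 / 45717
        = 0.21874 m = 21.87 cm


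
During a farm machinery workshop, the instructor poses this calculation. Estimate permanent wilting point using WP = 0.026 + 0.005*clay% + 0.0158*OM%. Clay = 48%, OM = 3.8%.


WP = 0.026 + 0.005*48 + 0.0158*3.8
   = 0.026 + 0.2400 + 0.0600
   = 0.3260


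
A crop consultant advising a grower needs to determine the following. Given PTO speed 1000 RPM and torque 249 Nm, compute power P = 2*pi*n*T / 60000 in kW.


P = 2*pi*n*T / 60000
  = 2*pi * 1000 * 249 / 60000
  = 1564513.14 / 60000
  = 26.08 kW


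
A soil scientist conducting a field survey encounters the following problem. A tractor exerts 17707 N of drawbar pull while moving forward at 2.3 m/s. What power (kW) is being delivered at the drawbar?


P = F * v / 1000
  = 17707 * 2.3 / 1000
  = 40726.10 / 1000
  = 40.73 kW


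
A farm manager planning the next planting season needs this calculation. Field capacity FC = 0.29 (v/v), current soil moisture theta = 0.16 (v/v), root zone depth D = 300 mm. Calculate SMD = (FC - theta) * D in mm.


SMD = (FC - theta) * D
    = (0.29 - 0.16) * 300
    = 0.130 * 300
    = 39 mm


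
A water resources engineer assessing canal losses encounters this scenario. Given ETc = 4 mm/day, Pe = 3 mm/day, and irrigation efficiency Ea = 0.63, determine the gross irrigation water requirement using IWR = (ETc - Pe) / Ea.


IWR = (ETc - Pe) / Ea
    = (4 - 3) / 0.63
    = 1 / 0.63
    = 1.59 mm/day


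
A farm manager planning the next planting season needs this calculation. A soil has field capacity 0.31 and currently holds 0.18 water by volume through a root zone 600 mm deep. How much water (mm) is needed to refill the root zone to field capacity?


SMD = (FC - theta) * D
    = (0.31 - 0.18) * 600
    = 0.130 * 600
    = 78 mm


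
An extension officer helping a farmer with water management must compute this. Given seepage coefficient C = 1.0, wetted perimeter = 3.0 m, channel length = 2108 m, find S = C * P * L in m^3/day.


S = C * P * L
  = 1.0 * 3.0 * 2108
  = 6324 m^3/day


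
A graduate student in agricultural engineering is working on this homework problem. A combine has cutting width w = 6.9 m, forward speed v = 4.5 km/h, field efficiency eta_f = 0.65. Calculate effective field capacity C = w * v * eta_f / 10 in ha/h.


C = w * v * eta_f / 10
  = 6.9 * 4.5 * 0.65 / 10
  = 20.18 / 10
  = 2.02 ha/h


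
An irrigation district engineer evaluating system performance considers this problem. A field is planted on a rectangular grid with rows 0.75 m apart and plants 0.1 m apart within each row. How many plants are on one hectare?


D = 10000 / (row_sp * plant_sp)
  = 10000 / (0.75 * 0.1)
  = 10000 / 0.0750
  = 133333.33 plants/ha


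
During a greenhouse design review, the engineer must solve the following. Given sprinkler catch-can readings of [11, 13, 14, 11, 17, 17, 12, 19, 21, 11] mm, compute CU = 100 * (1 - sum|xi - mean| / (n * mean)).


xbar = 146 / 10 = 14.600
sum|xi - xbar| = 31.200
CU = 100 * (1 - 31.200 / (10 * 14.600))
   = 100 * (1 - 0.2137)
   = 78.63%


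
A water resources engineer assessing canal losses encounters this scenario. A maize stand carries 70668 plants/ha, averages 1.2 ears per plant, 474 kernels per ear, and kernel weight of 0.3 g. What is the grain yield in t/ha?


Y = density * ears * kernels * kw
  = 70668 * 1.2 * 474 * 0.3 g/ha
  = 12058787.52 g/ha
  = 12058.79 kg/ha = 12.06 t/ha


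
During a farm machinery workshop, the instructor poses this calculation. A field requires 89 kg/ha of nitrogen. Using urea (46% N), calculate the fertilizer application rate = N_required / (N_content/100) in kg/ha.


Rate = N_required / (N_content / 100)
     = 89 / (46 / 100)
     = 89 / 0.46
     = 193.48 kg/ha


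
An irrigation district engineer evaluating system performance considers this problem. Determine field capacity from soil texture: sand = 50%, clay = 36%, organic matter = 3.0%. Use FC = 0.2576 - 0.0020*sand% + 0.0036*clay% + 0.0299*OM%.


FC = 0.2576 - 0.0020*50 + 0.0036*36 + 0.0299*3.0
   = 0.2576 - 0.1000 + 0.1296 + 0.0897
   = 0.3769


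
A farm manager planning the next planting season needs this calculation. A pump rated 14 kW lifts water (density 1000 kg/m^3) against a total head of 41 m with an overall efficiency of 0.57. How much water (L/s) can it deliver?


Q = (P * 1000 * eta) / (rho * g * H)
  = (14 * 1000 * 0.57) / (1000 * 9.81 * 41)
  = 7980 / 402210
  = 0.01984 m^3/s = 19.84 L/s


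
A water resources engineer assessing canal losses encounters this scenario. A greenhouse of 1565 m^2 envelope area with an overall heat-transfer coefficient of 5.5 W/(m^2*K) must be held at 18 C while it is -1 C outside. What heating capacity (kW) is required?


dT = 18 - (-1) = 19 K
Q = U * A * dT
  = 5.5 * 1565 * 19
  = 163542.50 W = 163.54 kW


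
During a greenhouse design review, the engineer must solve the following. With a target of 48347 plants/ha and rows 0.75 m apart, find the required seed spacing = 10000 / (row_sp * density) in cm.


spacing = 10000 / (row_sp * density)
        = 10000 / (0.75 * 48347)
        = 10000 / 36260.25
        = 0.27578 m = 27.58 cm


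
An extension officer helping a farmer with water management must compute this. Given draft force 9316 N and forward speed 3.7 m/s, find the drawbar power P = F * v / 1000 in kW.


P = F * v / 1000
  = 9316 * 3.7 / 1000
  = 34469.20 / 1000
  = 34.47 kW


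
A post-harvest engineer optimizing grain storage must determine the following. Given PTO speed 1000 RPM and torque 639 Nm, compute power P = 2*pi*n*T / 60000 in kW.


P = 2*pi*n*T / 60000
  = 2*pi * 1000 * 639 / 60000
  = 4014955.41 / 60000
  = 66.92 kW


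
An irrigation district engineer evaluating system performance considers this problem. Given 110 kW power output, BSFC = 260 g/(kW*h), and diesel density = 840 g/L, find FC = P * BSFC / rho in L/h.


FC = P * BSFC / rho_fuel
   = 110 * 260 / 840
   = 28600 / 840
   = 34.05 L/h


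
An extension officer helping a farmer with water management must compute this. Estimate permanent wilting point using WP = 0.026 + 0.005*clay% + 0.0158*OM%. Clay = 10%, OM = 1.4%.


WP = 0.026 + 0.005*10 + 0.0158*1.4
   = 0.026 + 0.0500 + 0.0221
   = 0.0981


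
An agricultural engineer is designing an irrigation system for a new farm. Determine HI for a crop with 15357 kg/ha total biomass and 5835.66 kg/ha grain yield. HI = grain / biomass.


HI = grain_yield / biomass
   = 5835.66 / 15357
   = 0.38


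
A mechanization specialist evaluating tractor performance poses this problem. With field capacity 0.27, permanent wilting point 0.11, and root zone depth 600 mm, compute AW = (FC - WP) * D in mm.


AW = (FC - WP) * D
   = (0.27 - 0.11) * 600
   = 0.16 * 600
   = 96 mm


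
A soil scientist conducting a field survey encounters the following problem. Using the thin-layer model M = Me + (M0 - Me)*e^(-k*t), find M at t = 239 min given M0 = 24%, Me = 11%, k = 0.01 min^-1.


M = Me + (M0 - Me) * e^(-k*t)
  = 11 + (24 - 11) * e^(-0.01*239)
  = 11 + 13 * e^(-2.390)
  = 11 + 13 * 0.09163
  = 11 + 1.1912
  = 12.19%


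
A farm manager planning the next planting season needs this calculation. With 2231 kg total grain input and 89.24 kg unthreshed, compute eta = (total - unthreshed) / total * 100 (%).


eta = (total - unthreshed) / total * 100
    = (2231 - 89.24) / 2231 * 100
    = 2141.76 / 2231 * 100
    = 96%


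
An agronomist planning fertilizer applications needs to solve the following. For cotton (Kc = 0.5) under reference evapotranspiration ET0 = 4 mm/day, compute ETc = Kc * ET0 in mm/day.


ETc = Kc * ET0
    = 0.5 * 4
    = 2 mm/day


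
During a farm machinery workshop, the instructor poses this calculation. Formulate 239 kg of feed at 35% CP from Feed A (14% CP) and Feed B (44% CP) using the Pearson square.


parts_A = CP_b - target = 44 - 35 = 9
parts_B = target - CP_a = 35 - 14 = 21
total_parts = 9 + 21 = 30
Feed A = 239 * 9 / 30 = 71.70 kg
Feed B = 239 * 21 / 30 = 167.30 kg

71.70 kg


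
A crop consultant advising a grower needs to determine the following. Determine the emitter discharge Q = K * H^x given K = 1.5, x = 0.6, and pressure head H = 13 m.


Q = K * H^x
  = 1.5 * 13^0.6
  = 1.5 * 4.6598
  = 6.99 L/h


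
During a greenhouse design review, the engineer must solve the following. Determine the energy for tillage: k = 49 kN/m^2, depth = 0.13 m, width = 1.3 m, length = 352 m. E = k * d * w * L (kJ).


E = k * d * w * L
  = 49 * 0.13 * 1.3 * 352
  = 2914.91 kJ


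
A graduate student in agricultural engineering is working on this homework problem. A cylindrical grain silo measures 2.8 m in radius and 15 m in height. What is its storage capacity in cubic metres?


V = pi * r^2 * h
  = pi * 2.8^2 * 15
  = pi * 7.84 * 15
  = 369.45 m^3


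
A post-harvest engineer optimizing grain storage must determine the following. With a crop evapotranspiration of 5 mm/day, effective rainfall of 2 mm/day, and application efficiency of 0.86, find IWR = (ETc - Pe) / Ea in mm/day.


IWR = (ETc - Pe) / Ea
    = (5 - 2) / 0.86
    = 3 / 0.86
    = 3.49 mm/day


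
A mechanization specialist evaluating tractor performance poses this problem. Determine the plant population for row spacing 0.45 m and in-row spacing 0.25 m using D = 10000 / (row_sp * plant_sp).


D = 10000 / (row_sp * plant_sp)
  = 10000 / (0.45 * 0.25)
  = 10000 / 0.1125
  = 88888.89 plants/ha


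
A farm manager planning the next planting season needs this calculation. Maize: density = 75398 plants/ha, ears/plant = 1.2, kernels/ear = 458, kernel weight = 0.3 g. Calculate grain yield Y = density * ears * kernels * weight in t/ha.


Y = density * ears * kernels * kw
  = 75398 * 1.2 * 458 * 0.3 g/ha
  = 12431622.24 g/ha
  = 12431.62 kg/ha = 12.43 t/ha


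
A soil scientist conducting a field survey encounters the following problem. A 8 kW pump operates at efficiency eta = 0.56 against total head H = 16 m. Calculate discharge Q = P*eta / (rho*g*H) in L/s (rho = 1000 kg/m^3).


Q = (P * 1000 * eta) / (rho * g * H)
  = (8 * 1000 * 0.56) / (1000 * 9.81 * 16)
  = 4480 / 156960
  = 0.02854 m^3/s = 28.54 L/s


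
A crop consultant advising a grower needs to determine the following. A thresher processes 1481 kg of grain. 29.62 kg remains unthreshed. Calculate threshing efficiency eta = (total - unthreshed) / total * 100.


eta = (total - unthreshed) / total * 100
    = (1481 - 29.62) / 1481 * 100
    = 1451.38 / 1481 * 100
    = 98%


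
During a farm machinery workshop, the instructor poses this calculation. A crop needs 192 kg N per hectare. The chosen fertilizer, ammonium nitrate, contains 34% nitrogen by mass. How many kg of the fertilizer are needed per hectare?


Rate = N_required / (N_content / 100)
     = 192 / (34 / 100)
     = 192 / 0.34
     = 564.71 kg/ha


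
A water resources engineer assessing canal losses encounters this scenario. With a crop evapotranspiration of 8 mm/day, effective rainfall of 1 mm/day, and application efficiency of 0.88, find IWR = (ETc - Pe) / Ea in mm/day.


IWR = (ETc - Pe) / Ea
    = (8 - 1) / 0.88
    = 7 / 0.88
    = 7.95 mm/day


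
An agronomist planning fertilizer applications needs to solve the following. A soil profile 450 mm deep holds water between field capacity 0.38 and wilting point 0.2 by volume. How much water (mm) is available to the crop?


AW = (FC - WP) * D
   = (0.38 - 0.2) * 450
   = 0.18 * 450
   = 81 mm


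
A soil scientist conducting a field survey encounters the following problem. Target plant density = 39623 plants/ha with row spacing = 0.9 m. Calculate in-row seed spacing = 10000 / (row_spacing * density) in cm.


spacing = 10000 / (row_sp * density)
        = 10000 / (0.9 * 39623)
        = 10000 / 35660.70
        = 0.28042 m = 28.04 cm


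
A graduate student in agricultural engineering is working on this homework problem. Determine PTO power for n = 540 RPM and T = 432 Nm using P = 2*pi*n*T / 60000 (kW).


P = 2*pi*n*T / 60000
  = 2*pi * 540 * 432 / 60000
  = 1465741.47 / 60000
  = 24.43 kW


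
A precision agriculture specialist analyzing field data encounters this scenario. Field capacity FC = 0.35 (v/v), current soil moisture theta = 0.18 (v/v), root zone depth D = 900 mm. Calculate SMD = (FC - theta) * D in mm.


SMD = (FC - theta) * D
    = (0.35 - 0.18) * 900
    = 0.170 * 900
    = 153 mm


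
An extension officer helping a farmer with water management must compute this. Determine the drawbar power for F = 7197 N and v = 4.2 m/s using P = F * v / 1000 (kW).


P = F * v / 1000
  = 7197 * 4.2 / 1000
  = 30227.40 / 1000
  = 30.23 kW


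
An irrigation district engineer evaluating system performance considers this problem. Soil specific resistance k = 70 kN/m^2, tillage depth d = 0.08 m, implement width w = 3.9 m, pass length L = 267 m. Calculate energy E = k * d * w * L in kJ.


E = k * d * w * L
  = 70 * 0.08 * 3.9 * 267
  = 5831.28 kJ


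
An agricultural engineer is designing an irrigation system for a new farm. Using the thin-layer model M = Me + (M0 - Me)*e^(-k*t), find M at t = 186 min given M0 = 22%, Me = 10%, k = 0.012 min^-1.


M = Me + (M0 - Me) * e^(-k*t)
  = 10 + (22 - 10) * e^(-0.012*186)
  = 10 + 12 * e^(-2.232)
  = 10 + 12 * 0.10731
  = 10 + 1.2878
  = 11.29%


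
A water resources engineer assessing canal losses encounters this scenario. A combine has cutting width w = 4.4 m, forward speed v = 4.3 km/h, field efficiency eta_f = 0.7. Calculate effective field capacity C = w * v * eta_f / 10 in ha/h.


C = w * v * eta_f / 10
  = 4.4 * 4.3 * 0.7 / 10
  = 13.24 / 10
  = 1.32 ha/h


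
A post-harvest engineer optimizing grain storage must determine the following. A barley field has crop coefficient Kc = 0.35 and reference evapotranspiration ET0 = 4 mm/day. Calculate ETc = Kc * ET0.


ETc = Kc * ET0
    = 0.35 * 4
    = 1.40 mm/day


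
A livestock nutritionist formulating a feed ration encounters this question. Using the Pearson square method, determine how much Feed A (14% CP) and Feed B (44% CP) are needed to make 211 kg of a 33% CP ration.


parts_A = CP_b - target = 44 - 33 = 11
parts_B = target - CP_a = 33 - 14 = 19
total_parts = 11 + 19 = 30
Feed A = 211 * 11 / 30 = 77.37 kg
Feed B = 211 * 19 / 30 = 133.63 kg

77.37 kg


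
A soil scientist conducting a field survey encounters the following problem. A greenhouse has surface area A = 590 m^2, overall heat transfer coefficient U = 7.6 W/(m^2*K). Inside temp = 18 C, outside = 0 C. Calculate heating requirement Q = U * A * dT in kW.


dT = 18 - (0) = 18 K
Q = U * A * dT
  = 7.6 * 590 * 18
  = 80712 W = 80.71 kW


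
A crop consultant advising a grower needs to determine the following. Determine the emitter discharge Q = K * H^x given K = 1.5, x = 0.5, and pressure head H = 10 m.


Q = K * H^x
  = 1.5 * 10^0.5
  = 1.5 * 3.1623
  = 4.74 L/h


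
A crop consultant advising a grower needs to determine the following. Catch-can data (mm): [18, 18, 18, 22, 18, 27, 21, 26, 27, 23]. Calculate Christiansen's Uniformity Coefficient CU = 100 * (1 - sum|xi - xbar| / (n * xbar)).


xbar = 218 / 10 = 21.800
sum|xi - xbar| = 32
CU = 100 * (1 - 32 / (10 * 21.800))
   = 100 * (1 - 0.1468)
   = 85.32%


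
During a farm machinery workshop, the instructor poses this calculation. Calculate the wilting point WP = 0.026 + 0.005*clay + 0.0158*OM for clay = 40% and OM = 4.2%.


WP = 0.026 + 0.005*40 + 0.0158*4.2
   = 0.026 + 0.2000 + 0.0664
   = 0.2924


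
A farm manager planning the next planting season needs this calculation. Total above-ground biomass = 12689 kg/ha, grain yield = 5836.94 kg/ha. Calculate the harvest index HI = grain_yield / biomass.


HI = grain_yield / biomass
   = 5836.94 / 12689
   = 0.46


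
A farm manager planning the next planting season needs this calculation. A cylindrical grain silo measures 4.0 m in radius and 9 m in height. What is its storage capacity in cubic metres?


V = pi * r^2 * h
  = pi * 4.0^2 * 9
  = pi * 16 * 9
  = 452.39 m^3


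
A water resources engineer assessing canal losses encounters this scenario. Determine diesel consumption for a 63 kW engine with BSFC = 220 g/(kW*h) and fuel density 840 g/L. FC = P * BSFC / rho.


FC = P * BSFC / rho_fuel
   = 63 * 220 / 840
   = 13860 / 840
   = 16.50 L/h


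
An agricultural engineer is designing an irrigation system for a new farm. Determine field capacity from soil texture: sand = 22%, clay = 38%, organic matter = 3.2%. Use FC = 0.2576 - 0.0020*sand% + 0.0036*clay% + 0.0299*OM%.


FC = 0.2576 - 0.0020*22 + 0.0036*38 + 0.0299*3.2
   = 0.2576 - 0.0440 + 0.1368 + 0.0957
   = 0.4461


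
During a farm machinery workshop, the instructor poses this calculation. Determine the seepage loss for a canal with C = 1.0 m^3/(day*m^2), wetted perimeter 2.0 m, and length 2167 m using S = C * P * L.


S = C * P * L
  = 1.0 * 2.0 * 2167
  = 4334 m^3/day


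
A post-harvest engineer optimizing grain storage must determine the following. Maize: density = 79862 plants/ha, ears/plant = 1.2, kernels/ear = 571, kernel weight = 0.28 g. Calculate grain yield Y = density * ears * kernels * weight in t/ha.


Y = density * ears * kernels * kw
  = 79862 * 1.2 * 571 * 0.28 g/ha
  = 15322003.87 g/ha
  = 15322.00 kg/ha = 15.32 t/ha


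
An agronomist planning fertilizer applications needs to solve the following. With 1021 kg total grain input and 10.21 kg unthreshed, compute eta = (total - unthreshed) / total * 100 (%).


eta = (total - unthreshed) / total * 100
    = (1021 - 10.21) / 1021 * 100
    = 1010.79 / 1021 * 100
    = 99%


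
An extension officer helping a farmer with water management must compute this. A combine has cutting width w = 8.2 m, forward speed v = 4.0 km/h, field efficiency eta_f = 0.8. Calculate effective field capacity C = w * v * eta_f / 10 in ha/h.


C = w * v * eta_f / 10
  = 8.2 * 4.0 * 0.8 / 10
  = 26.24 / 10
  = 2.62 ha/h


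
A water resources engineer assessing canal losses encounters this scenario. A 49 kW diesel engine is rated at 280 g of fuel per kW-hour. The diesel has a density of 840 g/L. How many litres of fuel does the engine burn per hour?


FC = P * BSFC / rho_fuel
   = 49 * 280 / 840
   = 13720 / 840
   = 16.33 L/h


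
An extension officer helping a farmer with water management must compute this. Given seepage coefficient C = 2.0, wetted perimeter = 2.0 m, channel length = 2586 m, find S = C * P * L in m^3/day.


S = C * P * L
  = 2.0 * 2.0 * 2586
  = 10344 m^3/day


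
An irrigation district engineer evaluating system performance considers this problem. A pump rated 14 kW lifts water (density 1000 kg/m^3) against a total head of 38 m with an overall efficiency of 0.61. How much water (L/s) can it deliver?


Q = (P * 1000 * eta) / (rho * g * H)
  = (14 * 1000 * 0.61) / (1000 * 9.81 * 38)
  = 8540 / 372780
  = 0.02291 m^3/s = 22.91 L/s


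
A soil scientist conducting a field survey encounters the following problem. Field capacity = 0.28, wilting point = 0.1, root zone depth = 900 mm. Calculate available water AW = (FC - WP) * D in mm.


AW = (FC - WP) * D
   = (0.28 - 0.1) * 900
   = 0.18 * 900
   = 162 mm


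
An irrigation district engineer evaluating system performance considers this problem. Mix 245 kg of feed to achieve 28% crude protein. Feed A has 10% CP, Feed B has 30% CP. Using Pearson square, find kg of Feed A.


parts_A = CP_b - target = 30 - 28 = 2
parts_B = target - CP_a = 28 - 10 = 18
total_parts = 2 + 18 = 20
Feed A = 245 * 2 / 20 = 24.50 kg
Feed B = 245 * 18 / 20 = 220.50 kg

24.50 kg


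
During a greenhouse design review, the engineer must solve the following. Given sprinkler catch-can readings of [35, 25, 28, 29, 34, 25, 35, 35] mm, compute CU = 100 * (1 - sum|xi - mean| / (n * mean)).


xbar = 246 / 8 = 30.750
sum|xi - xbar| = 32
CU = 100 * (1 - 32 / (8 * 30.750))
   = 100 * (1 - 0.1301)
   = 86.99%


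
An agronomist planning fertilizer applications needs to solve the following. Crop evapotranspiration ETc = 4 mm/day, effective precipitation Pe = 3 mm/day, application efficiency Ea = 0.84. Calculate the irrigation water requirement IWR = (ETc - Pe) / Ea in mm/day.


IWR = (ETc - Pe) / Ea
    = (4 - 3) / 0.84
    = 1 / 0.84
    = 1.19 mm/day


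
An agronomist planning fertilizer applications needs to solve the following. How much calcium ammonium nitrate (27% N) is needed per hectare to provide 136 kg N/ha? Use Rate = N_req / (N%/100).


Rate = N_required / (N_content / 100)
     = 136 / (27 / 100)
     = 136 / 0.27
     = 503.70 kg/ha


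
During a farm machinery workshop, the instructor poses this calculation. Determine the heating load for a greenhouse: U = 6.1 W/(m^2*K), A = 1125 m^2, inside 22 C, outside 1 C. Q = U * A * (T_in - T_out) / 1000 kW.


dT = 22 - (1) = 21 K
Q = U * A * dT
  = 6.1 * 1125 * 21
  = 144112.50 W = 144.11 kW


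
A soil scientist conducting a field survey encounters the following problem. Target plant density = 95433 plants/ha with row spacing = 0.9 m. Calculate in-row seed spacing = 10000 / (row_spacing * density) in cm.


spacing = 10000 / (row_sp * density)
        = 10000 / (0.9 * 95433)
        = 10000 / 85889.70
        = 0.11643 m = 11.64 cm


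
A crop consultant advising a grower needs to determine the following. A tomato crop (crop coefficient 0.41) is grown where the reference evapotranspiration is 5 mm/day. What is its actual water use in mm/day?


ETc = Kc * ET0
    = 0.41 * 5
    = 2.05 mm/day


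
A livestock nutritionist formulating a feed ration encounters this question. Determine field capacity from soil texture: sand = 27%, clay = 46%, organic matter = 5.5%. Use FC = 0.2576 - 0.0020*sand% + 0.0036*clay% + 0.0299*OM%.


FC = 0.2576 - 0.0020*27 + 0.0036*46 + 0.0299*5.5
   = 0.2576 - 0.0540 + 0.1656 + 0.1645
   = 0.5337


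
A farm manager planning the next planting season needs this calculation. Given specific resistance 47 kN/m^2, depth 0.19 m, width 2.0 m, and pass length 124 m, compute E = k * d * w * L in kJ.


E = k * d * w * L
  = 47 * 0.19 * 2.0 * 124
  = 2214.64 kJ


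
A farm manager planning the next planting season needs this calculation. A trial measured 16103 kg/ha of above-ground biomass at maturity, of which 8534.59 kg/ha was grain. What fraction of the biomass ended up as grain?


HI = grain_yield / biomass
   = 8534.59 / 16103
   = 0.53


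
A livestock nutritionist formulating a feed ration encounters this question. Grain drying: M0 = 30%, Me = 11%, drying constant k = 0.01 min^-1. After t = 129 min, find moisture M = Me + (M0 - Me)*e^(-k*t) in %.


M = Me + (M0 - Me) * e^(-k*t)
  = 11 + (30 - 11) * e^(-0.01*129)
  = 11 + 19 * e^(-1.290)
  = 11 + 19 * 0.27527
  = 11 + 5.2301
  = 16.23%


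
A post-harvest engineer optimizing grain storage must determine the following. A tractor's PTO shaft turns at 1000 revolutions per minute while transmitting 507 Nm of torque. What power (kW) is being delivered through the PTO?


P = 2*pi*n*T / 60000
  = 2*pi * 1000 * 507 / 60000
  = 3185574.95 / 60000
  = 53.09 kW


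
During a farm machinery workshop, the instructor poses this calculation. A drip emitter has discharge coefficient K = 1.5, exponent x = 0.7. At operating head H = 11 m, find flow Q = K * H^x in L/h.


Q = K * H^x
  = 1.5 * 11^0.7
  = 1.5 * 5.3577
  = 8.04 L/h


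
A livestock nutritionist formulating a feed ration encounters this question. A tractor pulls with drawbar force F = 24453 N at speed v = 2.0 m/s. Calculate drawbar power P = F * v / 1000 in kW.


P = F * v / 1000
  = 24453 * 2.0 / 1000
  = 48906 / 1000
  = 48.91 kW


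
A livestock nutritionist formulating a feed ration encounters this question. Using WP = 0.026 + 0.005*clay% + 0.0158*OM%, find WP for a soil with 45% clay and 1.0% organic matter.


WP = 0.026 + 0.005*45 + 0.0158*1.0
   = 0.026 + 0.2250 + 0.0158
   = 0.2668


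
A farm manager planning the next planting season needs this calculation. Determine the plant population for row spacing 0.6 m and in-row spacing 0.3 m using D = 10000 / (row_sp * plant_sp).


D = 10000 / (row_sp * plant_sp)
  = 10000 / (0.6 * 0.3)
  = 10000 / 0.1800
  = 55555.56 plants/ha


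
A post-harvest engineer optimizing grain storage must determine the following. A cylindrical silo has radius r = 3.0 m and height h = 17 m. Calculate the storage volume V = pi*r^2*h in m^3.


V = pi * r^2 * h
  = pi * 3.0^2 * 17
  = pi * 9 * 17
  = 480.66 m^3


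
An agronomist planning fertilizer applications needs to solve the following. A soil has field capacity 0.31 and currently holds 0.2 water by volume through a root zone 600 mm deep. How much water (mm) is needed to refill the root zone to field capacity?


SMD = (FC - theta) * D
    = (0.31 - 0.2) * 600
    = 0.110 * 600
    = 66 mm


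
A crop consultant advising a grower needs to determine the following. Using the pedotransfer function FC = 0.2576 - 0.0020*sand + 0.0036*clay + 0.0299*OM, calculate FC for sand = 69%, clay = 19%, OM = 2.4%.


FC = 0.2576 - 0.0020*69 + 0.0036*19 + 0.0299*2.4
   = 0.2576 - 0.1380 + 0.0684 + 0.0718
   = 0.2598


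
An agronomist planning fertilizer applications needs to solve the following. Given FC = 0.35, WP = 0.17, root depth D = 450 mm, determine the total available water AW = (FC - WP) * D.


AW = (FC - WP) * D
   = (0.35 - 0.17) * 450
   = 0.18 * 450
   = 81 mm


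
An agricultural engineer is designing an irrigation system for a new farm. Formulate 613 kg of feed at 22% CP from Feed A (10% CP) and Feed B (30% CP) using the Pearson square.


parts_A = CP_b - target = 30 - 22 = 8
parts_B = target - CP_a = 22 - 10 = 12
total_parts = 8 + 12 = 20
Feed A = 613 * 8 / 20 = 245.20 kg
Feed B = 613 * 12 / 20 = 367.80 kg

245.20 kg


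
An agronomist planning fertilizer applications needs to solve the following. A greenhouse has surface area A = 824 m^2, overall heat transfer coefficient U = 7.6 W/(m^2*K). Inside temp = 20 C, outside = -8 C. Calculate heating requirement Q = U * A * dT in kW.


dT = 20 - (-8) = 28 K
Q = U * A * dT
  = 7.6 * 824 * 28
  = 175347.20 W = 175.35 kW


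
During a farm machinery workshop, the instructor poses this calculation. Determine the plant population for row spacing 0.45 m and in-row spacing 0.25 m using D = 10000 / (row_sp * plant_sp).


D = 10000 / (row_sp * plant_sp)
  = 10000 / (0.45 * 0.25)
  = 10000 / 0.1125
  = 88888.89 plants/ha


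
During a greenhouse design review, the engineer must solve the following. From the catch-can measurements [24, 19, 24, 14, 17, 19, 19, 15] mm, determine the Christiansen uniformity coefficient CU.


xbar = 151 / 8 = 18.875
sum|xi - xbar| = 21.250
CU = 100 * (1 - 21.250 / (8 * 18.875))
   = 100 * (1 - 0.1407)
   = 85.93%


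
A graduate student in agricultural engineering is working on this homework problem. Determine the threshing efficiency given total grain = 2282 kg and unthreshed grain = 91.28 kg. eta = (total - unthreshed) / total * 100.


eta = (total - unthreshed) / total * 100
    = (2282 - 91.28) / 2282 * 100
    = 2190.72 / 2282 * 100
    = 96%


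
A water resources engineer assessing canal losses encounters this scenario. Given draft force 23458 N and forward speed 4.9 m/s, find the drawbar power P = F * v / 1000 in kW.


P = F * v / 1000
  = 23458 * 4.9 / 1000
  = 114944.20 / 1000
  = 114.94 kW


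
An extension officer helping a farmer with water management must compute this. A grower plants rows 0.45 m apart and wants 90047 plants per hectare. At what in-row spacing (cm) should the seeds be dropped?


spacing = 10000 / (row_sp * density)
        = 10000 / (0.45 * 90047)
        = 10000 / 40521.15
        = 0.24678 m = 24.68 cm


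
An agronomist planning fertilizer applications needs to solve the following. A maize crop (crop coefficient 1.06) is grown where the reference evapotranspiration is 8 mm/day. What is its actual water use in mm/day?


ETc = Kc * ET0
    = 1.06 * 8
    = 8.48 mm/day


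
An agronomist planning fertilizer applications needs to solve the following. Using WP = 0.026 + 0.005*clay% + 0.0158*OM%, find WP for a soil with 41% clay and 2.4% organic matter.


WP = 0.026 + 0.005*41 + 0.0158*2.4
   = 0.026 + 0.2050 + 0.0379
   = 0.2689


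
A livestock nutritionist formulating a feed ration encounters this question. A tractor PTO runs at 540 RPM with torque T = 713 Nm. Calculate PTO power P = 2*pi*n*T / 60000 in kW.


P = 2*pi*n*T / 60000
  = 2*pi * 540 * 713 / 60000
  = 2419152.01 / 60000
  = 40.32 kW


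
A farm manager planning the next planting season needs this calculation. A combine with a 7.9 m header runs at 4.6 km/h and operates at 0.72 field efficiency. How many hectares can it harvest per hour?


C = w * v * eta_f / 10
  = 7.9 * 4.6 * 0.72 / 10
  = 26.16 / 10
  = 2.62 ha/h


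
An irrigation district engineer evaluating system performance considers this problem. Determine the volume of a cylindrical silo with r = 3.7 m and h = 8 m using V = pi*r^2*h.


V = pi * r^2 * h
  = pi * 3.7^2 * 8
  = pi * 13.69 * 8
  = 344.07 m^3


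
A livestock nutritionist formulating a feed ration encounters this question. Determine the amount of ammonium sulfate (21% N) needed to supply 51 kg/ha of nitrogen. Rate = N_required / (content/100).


Rate = N_required / (N_content / 100)
     = 51 / (21 / 100)
     = 51 / 0.21
     = 242.86 kg/ha


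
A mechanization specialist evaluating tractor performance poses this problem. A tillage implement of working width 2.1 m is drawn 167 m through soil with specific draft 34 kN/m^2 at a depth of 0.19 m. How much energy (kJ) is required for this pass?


E = k * d * w * L
  = 34 * 0.19 * 2.1 * 167
  = 2265.52 kJ


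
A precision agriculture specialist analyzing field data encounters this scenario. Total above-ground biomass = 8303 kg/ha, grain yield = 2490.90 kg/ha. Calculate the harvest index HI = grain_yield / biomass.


HI = grain_yield / biomass
   = 2490.90 / 8303
   = 0.30


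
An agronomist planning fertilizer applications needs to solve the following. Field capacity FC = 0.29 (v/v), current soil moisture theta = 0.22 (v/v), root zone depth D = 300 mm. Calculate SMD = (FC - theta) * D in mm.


SMD = (FC - theta) * D
    = (0.29 - 0.22) * 300
    = 0.070 * 300
    = 21 mm


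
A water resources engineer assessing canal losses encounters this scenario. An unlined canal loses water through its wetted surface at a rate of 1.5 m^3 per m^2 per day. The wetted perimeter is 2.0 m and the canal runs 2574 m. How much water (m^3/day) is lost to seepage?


S = C * P * L
  = 1.5 * 2.0 * 2574
  = 7722 m^3/day


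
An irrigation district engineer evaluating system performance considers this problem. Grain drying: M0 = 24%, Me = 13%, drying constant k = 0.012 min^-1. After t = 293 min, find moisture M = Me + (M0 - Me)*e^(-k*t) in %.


M = Me + (M0 - Me) * e^(-k*t)
  = 13 + (24 - 13) * e^(-0.012*293)
  = 13 + 11 * e^(-3.516)
  = 13 + 11 * 0.02972
  = 13 + 0.3269
  = 13.33%


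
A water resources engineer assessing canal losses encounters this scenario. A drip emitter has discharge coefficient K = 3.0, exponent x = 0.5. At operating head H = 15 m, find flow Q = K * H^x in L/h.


Q = K * H^x
  = 3.0 * 15^0.5
  = 3.0 * 3.8730
  = 11.62 L/h


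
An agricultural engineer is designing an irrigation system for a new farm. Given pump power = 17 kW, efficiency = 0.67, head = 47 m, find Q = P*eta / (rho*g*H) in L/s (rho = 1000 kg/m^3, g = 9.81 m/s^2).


Q = (P * 1000 * eta) / (rho * g * H)
  = (17 * 1000 * 0.67) / (1000 * 9.81 * 47)
  = 11390 / 461070
  = 0.02470 m^3/s = 24.70 L/s


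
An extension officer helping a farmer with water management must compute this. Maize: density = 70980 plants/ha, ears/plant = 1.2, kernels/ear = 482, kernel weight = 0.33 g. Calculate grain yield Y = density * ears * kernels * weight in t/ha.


Y = density * ears * kernels * kw
  = 70980 * 1.2 * 482 * 0.33 g/ha
  = 13548094.56 g/ha
  = 13548.09 kg/ha = 13.55 t/ha


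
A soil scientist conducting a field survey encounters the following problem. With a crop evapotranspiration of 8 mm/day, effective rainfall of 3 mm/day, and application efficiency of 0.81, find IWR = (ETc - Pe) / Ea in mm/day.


IWR = (ETc - Pe) / Ea
    = (8 - 3) / 0.81
    = 5 / 0.81
    = 6.17 mm/day


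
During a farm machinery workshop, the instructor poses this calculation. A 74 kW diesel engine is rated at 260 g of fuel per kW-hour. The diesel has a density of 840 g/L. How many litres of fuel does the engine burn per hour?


FC = P * BSFC / rho_fuel
   = 74 * 260 / 840
   = 19240 / 840
   = 22.90 L/h


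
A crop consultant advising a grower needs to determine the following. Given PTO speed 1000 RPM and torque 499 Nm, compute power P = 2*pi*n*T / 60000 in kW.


P = 2*pi*n*T / 60000
  = 2*pi * 1000 * 499 / 60000
  = 3135309.47 / 60000
  = 52.26 kW


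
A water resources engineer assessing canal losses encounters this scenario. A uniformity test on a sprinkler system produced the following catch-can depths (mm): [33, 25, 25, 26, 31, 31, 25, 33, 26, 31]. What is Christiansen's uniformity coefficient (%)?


xbar = 286 / 10 = 28.600
sum|xi - xbar| = 32
CU = 100 * (1 - 32 / (10 * 28.600))
   = 100 * (1 - 0.1119)
   = 88.81%


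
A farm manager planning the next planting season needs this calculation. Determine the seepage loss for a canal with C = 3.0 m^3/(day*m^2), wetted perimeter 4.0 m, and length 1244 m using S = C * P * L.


S = C * P * L
  = 3.0 * 4.0 * 1244
  = 14928 m^3/day


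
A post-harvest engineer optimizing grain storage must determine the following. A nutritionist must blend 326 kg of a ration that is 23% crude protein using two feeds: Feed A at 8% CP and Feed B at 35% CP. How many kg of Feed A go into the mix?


parts_A = CP_b - target = 35 - 23 = 12
parts_B = target - CP_a = 23 - 8 = 15
total_parts = 12 + 15 = 27
Feed A = 326 * 12 / 27 = 144.89 kg
Feed B = 326 * 15 / 27 = 181.11 kg

144.89 kg


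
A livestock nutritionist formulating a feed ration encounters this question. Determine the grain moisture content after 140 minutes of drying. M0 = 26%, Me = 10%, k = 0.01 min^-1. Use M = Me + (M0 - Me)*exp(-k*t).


M = Me + (M0 - Me) * e^(-k*t)
  = 10 + (26 - 10) * e^(-0.01*140)
  = 10 + 16 * e^(-1.400)
  = 10 + 16 * 0.24660
  = 10 + 3.9456
  = 13.95%


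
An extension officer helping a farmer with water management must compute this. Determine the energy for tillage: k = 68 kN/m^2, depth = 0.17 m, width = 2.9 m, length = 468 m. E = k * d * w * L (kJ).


E = k * d * w * L
  = 68 * 0.17 * 2.9 * 468
  = 15689.23 kJ


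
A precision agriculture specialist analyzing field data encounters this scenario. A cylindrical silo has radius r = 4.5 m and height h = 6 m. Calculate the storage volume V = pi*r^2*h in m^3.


V = pi * r^2 * h
  = pi * 4.5^2 * 6
  = pi * 20.25 * 6
  = 381.70 m^3


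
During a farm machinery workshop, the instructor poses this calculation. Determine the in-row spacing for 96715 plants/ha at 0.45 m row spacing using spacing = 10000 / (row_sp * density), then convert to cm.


spacing = 10000 / (row_sp * density)
        = 10000 / (0.45 * 96715)
        = 10000 / 43521.75
        = 0.22977 m = 22.98 cm


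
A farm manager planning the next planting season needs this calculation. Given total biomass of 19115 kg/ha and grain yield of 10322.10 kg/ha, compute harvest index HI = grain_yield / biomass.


HI = grain_yield / biomass
   = 10322.10 / 19115
   = 0.54


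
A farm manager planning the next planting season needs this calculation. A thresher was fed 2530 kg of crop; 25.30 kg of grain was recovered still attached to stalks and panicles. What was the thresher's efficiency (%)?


eta = (total - unthreshed) / total * 100
    = (2530 - 25.30) / 2530 * 100
    = 2504.70 / 2530 * 100
    = 99%


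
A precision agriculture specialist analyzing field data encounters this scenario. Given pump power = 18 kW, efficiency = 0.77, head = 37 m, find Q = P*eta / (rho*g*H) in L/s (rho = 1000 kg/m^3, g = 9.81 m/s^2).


Q = (P * 1000 * eta) / (rho * g * H)
  = (18 * 1000 * 0.77) / (1000 * 9.81 * 37)
  = 13860 / 362970
  = 0.03818 m^3/s = 38.18 L/s


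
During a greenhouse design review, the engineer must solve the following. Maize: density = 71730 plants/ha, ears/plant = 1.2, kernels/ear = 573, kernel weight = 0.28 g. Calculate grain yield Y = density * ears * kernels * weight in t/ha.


Y = density * ears * kernels * kw
  = 71730 * 1.2 * 573 * 0.28 g/ha
  = 13810033.44 g/ha
  = 13810.03 kg/ha = 13.81 t/ha


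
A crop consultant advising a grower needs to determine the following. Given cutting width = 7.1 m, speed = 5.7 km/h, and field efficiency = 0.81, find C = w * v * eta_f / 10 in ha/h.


C = w * v * eta_f / 10
  = 7.1 * 5.7 * 0.81 / 10
  = 32.78 / 10
  = 3.28 ha/h


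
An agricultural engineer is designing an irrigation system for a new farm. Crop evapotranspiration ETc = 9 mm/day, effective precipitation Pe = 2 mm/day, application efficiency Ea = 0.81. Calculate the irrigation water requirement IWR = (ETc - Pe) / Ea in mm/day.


IWR = (ETc - Pe) / Ea
    = (9 - 2) / 0.81
    = 7 / 0.81
    = 8.64 mm/day


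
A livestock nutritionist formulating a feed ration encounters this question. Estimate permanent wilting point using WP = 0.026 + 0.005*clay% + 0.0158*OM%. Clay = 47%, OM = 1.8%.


WP = 0.026 + 0.005*47 + 0.0158*1.8
   = 0.026 + 0.2350 + 0.0284
   = 0.2894


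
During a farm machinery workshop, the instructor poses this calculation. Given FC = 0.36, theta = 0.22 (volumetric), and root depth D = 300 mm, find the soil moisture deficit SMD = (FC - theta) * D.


SMD = (FC - theta) * D
    = (0.36 - 0.22) * 300
    = 0.140 * 300
    = 42 mm


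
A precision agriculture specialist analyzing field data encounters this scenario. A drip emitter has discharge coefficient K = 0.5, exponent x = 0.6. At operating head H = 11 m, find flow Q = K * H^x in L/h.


Q = K * H^x
  = 0.5 * 11^0.6
  = 0.5 * 4.2154
  = 2.11 L/h


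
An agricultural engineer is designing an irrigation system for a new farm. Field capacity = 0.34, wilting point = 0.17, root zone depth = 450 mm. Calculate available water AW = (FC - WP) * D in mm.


AW = (FC - WP) * D
   = (0.34 - 0.17) * 450
   = 0.17 * 450
   = 76.50 mm


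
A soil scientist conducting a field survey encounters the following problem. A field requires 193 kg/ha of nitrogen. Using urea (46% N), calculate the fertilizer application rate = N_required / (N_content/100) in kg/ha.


Rate = N_required / (N_content / 100)
     = 193 / (46 / 100)
     = 193 / 0.46
     = 419.57 kg/ha
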